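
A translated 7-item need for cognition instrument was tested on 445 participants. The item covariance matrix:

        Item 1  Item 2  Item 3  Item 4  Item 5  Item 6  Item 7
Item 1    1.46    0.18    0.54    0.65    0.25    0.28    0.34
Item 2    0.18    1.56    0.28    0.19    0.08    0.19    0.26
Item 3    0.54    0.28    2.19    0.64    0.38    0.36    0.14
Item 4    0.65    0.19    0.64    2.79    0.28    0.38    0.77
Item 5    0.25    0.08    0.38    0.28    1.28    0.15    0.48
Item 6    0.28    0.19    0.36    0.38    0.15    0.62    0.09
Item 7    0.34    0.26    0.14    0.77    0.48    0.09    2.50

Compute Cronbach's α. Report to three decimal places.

α = 0.615

sum of item variances = 1.46 + 1.56 + 2.19 + 2.79 + 1.28 + 0.62 + 2.50 = 12.40
Sum of off-diagonal covariances = 6.91
total variance = 12.40 + 2 × 6.91 = 26.22
α = (k/(k−1))·(1 − sum of item variances/total variance) = (7/6)·(1 − 12.40/26.22) = 0.615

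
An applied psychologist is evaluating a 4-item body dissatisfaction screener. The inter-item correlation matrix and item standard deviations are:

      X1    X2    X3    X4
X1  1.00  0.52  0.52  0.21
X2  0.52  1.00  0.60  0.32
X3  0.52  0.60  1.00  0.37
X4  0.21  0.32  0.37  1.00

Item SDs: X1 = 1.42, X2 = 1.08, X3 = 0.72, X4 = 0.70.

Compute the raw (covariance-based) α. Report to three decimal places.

Σσ²ᵢ = 1.42² + 1.08² + 0.72² + 0.70² = 4.1912
Covariances σ_ij = r_ij · s_i · s_j:
  σ(X1,X2) = 0.52 × 1.42 × 1.08 = 0.7975
  σ(X1,X3) = 0.52 × 1.42 × 0.72 = 0.5316
  σ(X1,X4) = 0.21 × 1.42 × 0.70 = 0.2087
  σ(X2,X3) = 0.60 × 1.08 × 0.72 = 0.4666
  σ(X2,X4) = 0.32 × 1.08 × 0.70 = 0.2419
  σ(X3,X4) = 0.37 × 0.72 × 0.70 = 0.1865
σ²_T = Σσ²ᵢ + 2·Σσ_ij = 4.1912 + 2 × 2.4328 = 9.0568
α = (4/3)·(1 − 4.1912/9.0568) = 0.716

α = 0.716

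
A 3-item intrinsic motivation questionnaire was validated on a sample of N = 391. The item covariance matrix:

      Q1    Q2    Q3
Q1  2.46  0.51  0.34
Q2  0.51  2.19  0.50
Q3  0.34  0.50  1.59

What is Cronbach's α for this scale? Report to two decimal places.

sum of item variances = 2.46 + 2.19 + 1.59 = 6.24
Sum of off-diagonal covariances = 1.35
σ²_T = 6.24 + 2 × 1.35 = 8.94
α = (k/(k−1))·(1 − sum of item variances/σ²_T) = (3/2)·(1 − 6.24/8.94) = 0.45

Cronbach's α = 0.45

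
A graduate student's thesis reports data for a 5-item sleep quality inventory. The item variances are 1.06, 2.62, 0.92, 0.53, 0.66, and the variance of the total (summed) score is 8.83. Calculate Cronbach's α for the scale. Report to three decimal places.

α = 0.430

Σσᵢ² = 1.06 + 2.62 + 0.92 + 0.53 + 0.66 = 5.79
α = (k/(k−1))·(1 − Σσᵢ²/Var(T)) = (5/4)·(1 − 5.79/8.83) = 0.430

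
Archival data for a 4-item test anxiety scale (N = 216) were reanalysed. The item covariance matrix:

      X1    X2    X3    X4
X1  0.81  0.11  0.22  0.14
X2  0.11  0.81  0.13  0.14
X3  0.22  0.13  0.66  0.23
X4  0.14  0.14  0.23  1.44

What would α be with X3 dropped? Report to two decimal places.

α = 0.30

Remaining items: X1, X2, X4 (k = 3).
Σσ²ᵢ = 0.81 + 0.81 + 1.44 = 3.06
total variance = 3.06 + 2 × 0.39 = 3.84
α (item deleted) = (3/2)·(1 − 3.06/3.84) = 0.30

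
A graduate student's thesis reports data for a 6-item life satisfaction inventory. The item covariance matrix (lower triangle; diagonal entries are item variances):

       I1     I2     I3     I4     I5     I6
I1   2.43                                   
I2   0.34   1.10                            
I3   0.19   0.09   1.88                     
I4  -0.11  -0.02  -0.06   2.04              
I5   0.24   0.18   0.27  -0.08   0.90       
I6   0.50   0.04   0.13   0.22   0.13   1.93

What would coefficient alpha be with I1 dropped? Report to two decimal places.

α = 0.23

Remaining items: I2, I3, I4, I5, I6 (k = 5).
Σσ²ᵢ = 1.10 + 1.88 + 2.04 + 0.90 + 1.93 = 7.85
σ²_total = 7.85 + 2 × 0.90 = 9.65
α (item deleted) = (5/4)·(1 − 7.85/9.65) = 0.23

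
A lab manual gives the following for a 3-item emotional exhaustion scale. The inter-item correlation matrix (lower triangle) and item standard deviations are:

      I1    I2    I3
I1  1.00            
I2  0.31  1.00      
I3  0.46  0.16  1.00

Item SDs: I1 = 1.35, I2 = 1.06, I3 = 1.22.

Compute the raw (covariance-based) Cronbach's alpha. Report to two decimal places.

Σσ²ᵢ = 1.35² + 1.06² + 1.22² = 4.4345
Covariances σ_ij = r_ij · s_i · s_j:
  σ(I1,I2) = 0.31 × 1.35 × 1.06 = 0.4436
  σ(I1,I3) = 0.46 × 1.35 × 1.22 = 0.7576
  σ(I2,I3) = 0.16 × 1.06 × 1.22 = 0.2069
σ²_T = Σσ²ᵢ + 2·Σσ_ij = 4.4345 + 2 × 1.4081 = 7.2507
α = (3/2)·(1 − 4.4345/7.2507) = 0.58

α = 0.58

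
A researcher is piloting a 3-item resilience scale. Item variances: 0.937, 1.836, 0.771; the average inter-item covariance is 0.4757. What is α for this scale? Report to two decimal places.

sum of item variances = 0.937 + 1.836 + 0.771 = 3.544
Sum of the 3 distinct covariances = 3 × 0.4757 = 1.4271
Var(T) = sum of item variances + 2·Σcov = 3.544 + 2 × 1.4271 = 6.3982
α = (3/2)·(1 − 3.544/6.3982) = 0.67

α = 0.67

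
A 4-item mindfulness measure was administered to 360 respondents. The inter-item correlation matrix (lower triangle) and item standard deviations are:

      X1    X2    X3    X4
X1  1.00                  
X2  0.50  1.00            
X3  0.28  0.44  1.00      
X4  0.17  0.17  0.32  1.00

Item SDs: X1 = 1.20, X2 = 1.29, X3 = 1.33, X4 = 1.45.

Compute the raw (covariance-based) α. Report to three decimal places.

α = 0.639

Σσ²ᵢ = 1.20² + 1.29² + 1.33² + 1.45² = 6.9755
Covariances σ_ij = r_ij · s_i · s_j:
  σ(X1,X2) = 0.50 × 1.20 × 1.29 = 0.7740
  σ(X1,X3) = 0.28 × 1.20 × 1.33 = 0.4469
  σ(X1,X4) = 0.17 × 1.20 × 1.45 = 0.2958
  σ(X2,X3) = 0.44 × 1.29 × 1.33 = 0.7549
  σ(X2,X4) = 0.17 × 1.29 × 1.45 = 0.3180
  σ(X3,X4) = 0.32 × 1.33 × 1.45 = 0.6171
σ²_T = Σσ²ᵢ + 2·Σσ_ij = 6.9755 + 2 × 3.2067 = 13.3889
α = (4/3)·(1 − 6.9755/13.3889) = 0.639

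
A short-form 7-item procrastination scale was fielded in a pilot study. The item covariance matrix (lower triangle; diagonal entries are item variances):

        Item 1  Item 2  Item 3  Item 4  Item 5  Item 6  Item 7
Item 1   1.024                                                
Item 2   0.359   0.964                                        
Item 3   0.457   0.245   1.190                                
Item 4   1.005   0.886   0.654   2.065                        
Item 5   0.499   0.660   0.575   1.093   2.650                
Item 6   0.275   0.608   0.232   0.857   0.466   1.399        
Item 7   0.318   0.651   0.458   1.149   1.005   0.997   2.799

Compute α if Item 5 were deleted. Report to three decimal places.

α = 0.792

Remaining items: Item 1, Item 2, Item 3, Item 4, Item 6, Item 7 (k = 6).
sum of item variances = 1.024 + 0.964 + 1.190 + 2.065 + 1.399 + 2.799 = 9.441
total variance = 9.441 + 2 × 9.151 = 27.743
α (item deleted) = (6/5)·(1 − 9.441/27.743) = 0.792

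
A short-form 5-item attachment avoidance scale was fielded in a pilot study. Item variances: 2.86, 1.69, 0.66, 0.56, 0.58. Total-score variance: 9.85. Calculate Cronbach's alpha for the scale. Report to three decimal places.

Σσᵢ² = 2.86 + 1.69 + 0.66 + 0.56 + 0.58 = 6.35
α = (k/(k−1))·(1 − Σσᵢ²/total variance) = (5/4)·(1 − 6.35/9.85) = 0.444

α = 0.444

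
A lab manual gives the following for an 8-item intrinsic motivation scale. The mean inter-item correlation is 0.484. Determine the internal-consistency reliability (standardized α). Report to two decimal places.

Standardized α = k·r̄ / (1 + (k−1)·r̄) = 8 × 0.484 / (1 + 7 × 0.484)
  = 3.8720 / 4.3880 = 0.88

standardized α = 0.88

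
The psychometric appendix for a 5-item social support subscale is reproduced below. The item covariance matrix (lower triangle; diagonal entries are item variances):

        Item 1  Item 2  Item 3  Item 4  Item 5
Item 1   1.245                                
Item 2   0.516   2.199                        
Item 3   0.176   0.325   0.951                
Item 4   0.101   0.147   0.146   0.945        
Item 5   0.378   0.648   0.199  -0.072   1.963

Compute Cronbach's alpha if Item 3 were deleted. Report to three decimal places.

Cronbach's alpha = 0.468

Remaining items: Item 1, Item 2, Item 4, Item 5 (k = 4).
Σσᵢ² = 1.245 + 2.199 + 0.945 + 1.963 = 6.352
σ²_T = 6.352 + 2 × 1.718 = 9.788
α (item deleted) = (4/3)·(1 − 6.352/9.788) = 0.468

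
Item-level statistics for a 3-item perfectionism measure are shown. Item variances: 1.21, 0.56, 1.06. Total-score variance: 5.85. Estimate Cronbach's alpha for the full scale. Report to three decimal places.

Σσ²ᵢ = 1.21 + 0.56 + 1.06 = 2.83
α = (k/(k−1))·(1 − Σσ²ᵢ/σ²_T) = (3/2)·(1 − 2.83/5.85) = 0.774

Cronbach's alpha = 0.774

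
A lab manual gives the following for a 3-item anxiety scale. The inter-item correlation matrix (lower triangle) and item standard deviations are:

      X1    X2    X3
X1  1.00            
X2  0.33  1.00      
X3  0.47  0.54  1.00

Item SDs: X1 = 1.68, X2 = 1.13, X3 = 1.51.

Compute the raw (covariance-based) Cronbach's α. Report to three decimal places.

Σσ²ᵢ = 1.68² + 1.13² + 1.51² = 6.3794
Covariances σ_ij = r_ij · s_i · s_j:
  σ(X1,X2) = 0.33 × 1.68 × 1.13 = 0.6265
  σ(X1,X3) = 0.47 × 1.68 × 1.51 = 1.1923
  σ(X2,X3) = 0.54 × 1.13 × 1.51 = 0.9214
σ²_T = Σσ²ᵢ + 2·Σσ_ij = 6.3794 + 2 × 2.7402 = 11.8598
α = (3/2)·(1 − 6.3794/11.8598) = 0.693

Cronbach's α = 0.693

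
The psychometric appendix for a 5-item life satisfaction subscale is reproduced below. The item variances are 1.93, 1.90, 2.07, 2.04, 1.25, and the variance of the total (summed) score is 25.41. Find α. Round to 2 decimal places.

α = 0.80

ΣVar(i) = 1.93 + 1.90 + 2.07 + 2.04 + 1.25 = 9.19
α = (k/(k−1))·(1 − ΣVar(i)/σ²_total) = (5/4)·(1 − 9.19/25.41) = 0.80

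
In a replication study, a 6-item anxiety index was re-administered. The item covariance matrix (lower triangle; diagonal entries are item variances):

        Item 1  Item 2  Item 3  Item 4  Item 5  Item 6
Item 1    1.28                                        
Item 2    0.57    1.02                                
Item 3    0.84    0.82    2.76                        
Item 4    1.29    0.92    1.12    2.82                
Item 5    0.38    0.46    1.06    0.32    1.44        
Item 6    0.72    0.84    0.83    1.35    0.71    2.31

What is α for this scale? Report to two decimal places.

α = 0.81

Σσ²ᵢ = 1.28 + 1.02 + 2.76 + 2.82 + 1.44 + 2.31 = 11.63
Sum of the distinct covariances = 12.23
Var(T) = 11.63 + 2 × 12.23 = 36.09
α = (k/(k−1))·(1 − Σσ²ᵢ/Var(T)) = (6/5)·(1 − 11.63/36.09) = 0.81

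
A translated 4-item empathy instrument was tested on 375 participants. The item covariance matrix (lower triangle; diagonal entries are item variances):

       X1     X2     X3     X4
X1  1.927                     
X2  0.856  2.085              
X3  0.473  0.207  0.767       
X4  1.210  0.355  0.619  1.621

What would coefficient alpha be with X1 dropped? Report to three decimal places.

Remaining items: X2, X3, X4 (k = 3).
sum of item variances = 2.085 + 0.767 + 1.621 = 4.473
σ²_T = 4.473 + 2 × 1.181 = 6.835
α (item deleted) = (3/2)·(1 − 4.473/6.835) = 0.518

α = 0.518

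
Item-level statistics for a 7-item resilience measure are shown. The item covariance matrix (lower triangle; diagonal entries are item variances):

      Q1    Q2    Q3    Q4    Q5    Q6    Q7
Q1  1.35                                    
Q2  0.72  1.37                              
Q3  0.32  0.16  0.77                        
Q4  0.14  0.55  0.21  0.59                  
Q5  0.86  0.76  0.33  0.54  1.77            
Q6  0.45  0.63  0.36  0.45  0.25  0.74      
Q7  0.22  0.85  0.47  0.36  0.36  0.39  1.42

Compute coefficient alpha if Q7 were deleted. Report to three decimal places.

α = 0.806

Remaining items: Q1, Q2, Q3, Q4, Q5, Q6 (k = 6).
Σσ²ᵢ = 1.35 + 1.37 + 0.77 + 0.59 + 1.77 + 0.74 = 6.59
σ²_T = 6.59 + 2 × 6.73 = 20.05
α (item deleted) = (6/5)·(1 − 6.59/20.05) = 0.806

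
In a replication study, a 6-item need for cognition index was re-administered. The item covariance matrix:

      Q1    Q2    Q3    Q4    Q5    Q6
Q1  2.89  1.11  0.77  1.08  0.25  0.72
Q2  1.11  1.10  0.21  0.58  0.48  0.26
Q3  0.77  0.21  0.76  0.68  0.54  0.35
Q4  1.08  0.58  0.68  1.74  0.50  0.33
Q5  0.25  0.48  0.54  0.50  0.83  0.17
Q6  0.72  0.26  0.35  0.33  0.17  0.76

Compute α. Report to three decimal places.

Σσᵢ² = 2.89 + 1.10 + 0.76 + 1.74 + 0.83 + 0.76 = 8.08
Σ_{i<j} σ_ij = 8.03
σ²_T = 8.08 + 2 × 8.03 = 24.14
α = (k/(k−1))·(1 − Σσᵢ²/σ²_T) = (6/5)·(1 − 8.08/24.14) = 0.798

α = 0.798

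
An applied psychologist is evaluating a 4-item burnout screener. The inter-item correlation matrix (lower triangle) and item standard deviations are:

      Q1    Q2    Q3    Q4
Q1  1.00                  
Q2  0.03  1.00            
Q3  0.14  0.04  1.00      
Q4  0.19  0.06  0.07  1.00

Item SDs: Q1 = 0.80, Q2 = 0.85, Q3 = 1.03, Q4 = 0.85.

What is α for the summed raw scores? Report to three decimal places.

Σσ²ᵢ = 0.80² + 0.85² + 1.03² + 0.85² = 3.1459
Covariances σ_ij = r_ij · s_i · s_j:
  σ(Q1,Q2) = 0.03 × 0.80 × 0.85 = 0.0204
  σ(Q1,Q3) = 0.14 × 0.80 × 1.03 = 0.1154
  σ(Q1,Q4) = 0.19 × 0.80 × 0.85 = 0.1292
  σ(Q2,Q3) = 0.04 × 0.85 × 1.03 = 0.0350
  σ(Q2,Q4) = 0.06 × 0.85 × 0.85 = 0.0433
  σ(Q3,Q4) = 0.07 × 1.03 × 0.85 = 0.0613
σ²_T = Σσ²ᵢ + 2·Σσ_ij = 3.1459 + 2 × 0.4046 = 3.9551
α = (4/3)·(1 − 3.1459/3.9551) = 0.273

α = 0.273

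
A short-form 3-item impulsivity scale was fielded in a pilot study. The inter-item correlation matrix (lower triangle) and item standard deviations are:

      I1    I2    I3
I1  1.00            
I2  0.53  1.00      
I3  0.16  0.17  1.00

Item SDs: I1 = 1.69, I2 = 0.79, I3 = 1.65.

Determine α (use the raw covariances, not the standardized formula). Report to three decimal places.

Σσ²ᵢ = 1.69² + 0.79² + 1.65² = 6.2027
Covariances σ_ij = r_ij · s_i · s_j:
  σ(I1,I2) = 0.53 × 1.69 × 0.79 = 0.7076
  σ(I1,I3) = 0.16 × 1.69 × 1.65 = 0.4462
  σ(I2,I3) = 0.17 × 0.79 × 1.65 = 0.2216
σ²_T = Σσ²ᵢ + 2·Σσ_ij = 6.2027 + 2 × 1.3754 = 8.9535
α = (3/2)·(1 − 6.2027/8.9535) = 0.461

α = 0.461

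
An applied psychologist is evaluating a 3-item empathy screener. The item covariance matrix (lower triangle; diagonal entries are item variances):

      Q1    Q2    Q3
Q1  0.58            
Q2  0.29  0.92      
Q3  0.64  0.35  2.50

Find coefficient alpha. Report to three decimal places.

Σσᵢ² = 0.58 + 0.92 + 2.50 = 4.00
Σ_{i<j} σ_ij = 1.28
σ²_total = 4.00 + 2 × 1.28 = 6.56
α = (k/(k−1))·(1 − Σσᵢ²/σ²_total) = (3/2)·(1 − 4.00/6.56) = 0.585

coefficient alpha = 0.585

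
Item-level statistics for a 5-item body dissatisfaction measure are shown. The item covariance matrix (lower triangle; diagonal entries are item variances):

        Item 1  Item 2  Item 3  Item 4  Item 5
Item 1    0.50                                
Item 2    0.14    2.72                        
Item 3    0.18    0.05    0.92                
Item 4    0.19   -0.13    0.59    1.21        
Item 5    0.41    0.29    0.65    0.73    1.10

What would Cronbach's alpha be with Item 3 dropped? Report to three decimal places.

Remaining items: Item 1, Item 2, Item 4, Item 5 (k = 4).
Σσ²ᵢ = 0.50 + 2.72 + 1.21 + 1.10 = 5.53
Var(T) = 5.53 + 2 × 1.63 = 8.79
α (item deleted) = (4/3)·(1 − 5.53/8.79) = 0.495

α = 0.495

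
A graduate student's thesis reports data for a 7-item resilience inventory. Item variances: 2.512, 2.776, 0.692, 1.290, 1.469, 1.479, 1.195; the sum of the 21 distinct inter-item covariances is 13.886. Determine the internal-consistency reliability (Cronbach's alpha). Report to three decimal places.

ΣVar(i) = 2.512 + 2.776 + 0.692 + 1.290 + 1.469 + 1.479 + 1.195 = 11.413
Sum of distinct covariances = 13.886
σ²_T = ΣVar(i) + 2·Σcov = 11.413 + 2 × 13.886 = 39.185
α = (7/6)·(1 − 11.413/39.185) = 0.827

α = 0.827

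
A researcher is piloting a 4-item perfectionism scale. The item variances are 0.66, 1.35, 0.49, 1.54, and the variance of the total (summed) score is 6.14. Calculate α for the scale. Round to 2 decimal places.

α = 0.46

Σσᵢ² = 0.66 + 1.35 + 0.49 + 1.54 = 4.04
α = (k/(k−1))·(1 − Σσᵢ²/Var(T)) = (4/3)·(1 − 4.04/6.14) = 0.46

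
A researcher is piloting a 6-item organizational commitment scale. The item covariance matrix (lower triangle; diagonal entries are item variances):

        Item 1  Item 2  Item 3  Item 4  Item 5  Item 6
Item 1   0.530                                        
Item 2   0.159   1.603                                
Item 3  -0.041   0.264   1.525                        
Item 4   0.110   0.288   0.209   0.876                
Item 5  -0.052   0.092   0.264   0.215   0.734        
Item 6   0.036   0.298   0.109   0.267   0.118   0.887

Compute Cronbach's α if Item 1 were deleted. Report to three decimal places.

Remaining items: Item 2, Item 3, Item 4, Item 5, Item 6 (k = 5).
sum of item variances = 1.603 + 1.525 + 0.876 + 0.734 + 0.887 = 5.625
σ²_T = 5.625 + 2 × 2.124 = 9.873
α (item deleted) = (5/4)·(1 − 5.625/9.873) = 0.538

Cronbach's α = 0.538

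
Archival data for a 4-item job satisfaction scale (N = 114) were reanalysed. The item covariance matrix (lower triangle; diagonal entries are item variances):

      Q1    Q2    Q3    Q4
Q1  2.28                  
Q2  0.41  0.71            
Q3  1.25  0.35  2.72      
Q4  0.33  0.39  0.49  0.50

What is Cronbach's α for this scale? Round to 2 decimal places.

Cronbach's α = 0.68

sum of item variances = 2.28 + 0.71 + 2.72 + 0.50 = 6.21
Σ_{i<j} σ_ij = 3.22
total variance = 6.21 + 2 × 3.22 = 12.65
α = (k/(k−1))·(1 − sum of item variances/total variance) = (4/3)·(1 − 6.21/12.65) = 0.68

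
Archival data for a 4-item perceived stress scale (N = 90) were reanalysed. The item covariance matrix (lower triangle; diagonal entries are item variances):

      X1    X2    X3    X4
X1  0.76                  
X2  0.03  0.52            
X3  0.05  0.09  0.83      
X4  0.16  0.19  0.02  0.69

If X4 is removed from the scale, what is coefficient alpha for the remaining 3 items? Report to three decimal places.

coefficient alpha = 0.208

Remaining items: X1, X2, X3 (k = 3).
ΣVar(i) = 0.76 + 0.52 + 0.83 = 2.11
Var(T) = 2.11 + 2 × 0.17 = 2.45
α (item deleted) = (3/2)·(1 − 2.11/2.45) = 0.208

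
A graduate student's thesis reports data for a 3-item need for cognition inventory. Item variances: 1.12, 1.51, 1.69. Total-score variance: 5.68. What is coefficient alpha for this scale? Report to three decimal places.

α = 0.359

sum of item variances = 1.12 + 1.51 + 1.69 = 4.32
α = (k/(k−1))·(1 − sum of item variances/σ²_total) = (3/2)·(1 − 4.32/5.68) = 0.359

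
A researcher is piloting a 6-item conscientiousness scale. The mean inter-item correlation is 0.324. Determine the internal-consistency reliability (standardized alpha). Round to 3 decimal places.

Standardized α = k·r̄ / (1 + (k−1)·r̄) = 6 × 0.324 / (1 + 5 × 0.324)
  = 1.9440 / 2.6200 = 0.742

α = 0.742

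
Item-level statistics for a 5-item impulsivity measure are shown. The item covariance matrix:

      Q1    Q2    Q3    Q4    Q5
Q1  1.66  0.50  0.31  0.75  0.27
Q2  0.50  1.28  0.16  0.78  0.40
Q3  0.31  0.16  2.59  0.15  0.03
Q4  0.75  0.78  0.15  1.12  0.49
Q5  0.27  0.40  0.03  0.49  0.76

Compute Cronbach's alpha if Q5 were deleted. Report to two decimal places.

α = 0.59

Remaining items: Q1, Q2, Q3, Q4 (k = 4).
sum of item variances = 1.66 + 1.28 + 2.59 + 1.12 = 6.65
Var(T) = 6.65 + 2 × 2.65 = 11.95
α (item deleted) = (4/3)·(1 − 6.65/11.95) = 0.59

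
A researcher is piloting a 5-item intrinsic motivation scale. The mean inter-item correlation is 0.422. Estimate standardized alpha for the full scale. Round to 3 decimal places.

standardized alpha = 0.785

Standardized α = k·r̄ / (1 + (k−1)·r̄) = 5 × 0.422 / (1 + 4 × 0.422)
  = 2.1100 / 2.6880 = 0.785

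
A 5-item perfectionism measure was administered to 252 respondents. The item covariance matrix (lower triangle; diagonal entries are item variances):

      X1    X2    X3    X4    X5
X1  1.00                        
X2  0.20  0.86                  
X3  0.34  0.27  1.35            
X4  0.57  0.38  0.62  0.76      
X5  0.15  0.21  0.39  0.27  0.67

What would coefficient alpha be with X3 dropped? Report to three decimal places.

Remaining items: X1, X2, X4, X5 (k = 4).
Σσ²ᵢ = 1.00 + 0.86 + 0.76 + 0.67 = 3.29
total variance = 3.29 + 2 × 1.78 = 6.85
α (item deleted) = (4/3)·(1 − 3.29/6.85) = 0.693

coefficient alpha = 0.693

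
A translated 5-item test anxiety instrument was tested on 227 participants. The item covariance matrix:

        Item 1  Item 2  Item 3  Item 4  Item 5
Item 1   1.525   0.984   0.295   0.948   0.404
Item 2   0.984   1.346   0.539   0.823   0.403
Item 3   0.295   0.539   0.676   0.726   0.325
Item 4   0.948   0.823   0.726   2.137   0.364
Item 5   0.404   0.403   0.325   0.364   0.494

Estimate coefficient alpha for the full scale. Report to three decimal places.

Σσᵢ² = 1.525 + 1.346 + 0.676 + 2.137 + 0.494 = 6.178
Sum of off-diagonal covariances = 5.811
Var(T) = 6.178 + 2 × 5.811 = 17.800
α = (k/(k−1))·(1 − Σσᵢ²/Var(T)) = (5/4)·(1 − 6.178/17.800) = 0.816

α = 0.816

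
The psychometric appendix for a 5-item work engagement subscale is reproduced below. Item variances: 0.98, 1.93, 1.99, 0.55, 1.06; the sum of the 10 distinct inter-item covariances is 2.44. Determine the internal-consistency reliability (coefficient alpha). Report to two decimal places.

α = 0.54

Σσ²ᵢ = 0.98 + 1.93 + 1.99 + 0.55 + 1.06 = 6.51
Sum of distinct covariances = 2.44
Var(T) = Σσ²ᵢ + 2·Σcov = 6.51 + 2 × 2.44 = 11.39
α = (5/4)·(1 − 6.51/11.39) = 0.54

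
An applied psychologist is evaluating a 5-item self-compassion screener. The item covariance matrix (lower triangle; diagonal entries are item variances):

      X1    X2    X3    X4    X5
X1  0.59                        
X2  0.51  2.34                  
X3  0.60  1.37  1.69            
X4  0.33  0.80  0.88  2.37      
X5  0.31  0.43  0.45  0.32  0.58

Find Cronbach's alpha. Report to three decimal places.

α = 0.766

Σσ²ᵢ = 0.59 + 2.34 + 1.69 + 2.37 + 0.58 = 7.57
Sum of the distinct covariances = 6.00
Var(T) = 7.57 + 2 × 6.00 = 19.57
α = (k/(k−1))·(1 − Σσ²ᵢ/Var(T)) = (5/4)·(1 − 7.57/19.57) = 0.766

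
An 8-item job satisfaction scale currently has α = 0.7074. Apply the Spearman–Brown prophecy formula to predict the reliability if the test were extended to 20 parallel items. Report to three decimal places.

Length factor m = 20/8 = 2.5000
α' = m·α / (1 + (m−1)·α)
   = 20/8 × 0.7074 / (1 + (20/8 − 1) × 0.7074)
   = 1.7685 / 2.0611 = 0.858

predicted reliability = 0.858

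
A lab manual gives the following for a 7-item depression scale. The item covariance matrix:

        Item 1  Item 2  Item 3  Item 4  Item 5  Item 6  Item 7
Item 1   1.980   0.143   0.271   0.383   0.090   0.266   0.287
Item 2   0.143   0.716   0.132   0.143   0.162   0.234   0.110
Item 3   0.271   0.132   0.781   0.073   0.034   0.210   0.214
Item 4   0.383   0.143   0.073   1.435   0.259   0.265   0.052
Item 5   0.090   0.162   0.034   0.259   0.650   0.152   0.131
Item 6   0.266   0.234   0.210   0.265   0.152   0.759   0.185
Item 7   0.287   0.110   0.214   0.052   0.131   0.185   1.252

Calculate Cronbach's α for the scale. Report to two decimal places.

Σσᵢ² = 1.980 + 0.716 + 0.781 + 1.435 + 0.650 + 0.759 + 1.252 = 7.573
Sum of the distinct covariances = 3.796
σ²_T = 7.573 + 2 × 3.796 = 15.165
α = (k/(k−1))·(1 − Σσᵢ²/σ²_T) = (7/6)·(1 − 7.573/15.165) = 0.58

α = 0.58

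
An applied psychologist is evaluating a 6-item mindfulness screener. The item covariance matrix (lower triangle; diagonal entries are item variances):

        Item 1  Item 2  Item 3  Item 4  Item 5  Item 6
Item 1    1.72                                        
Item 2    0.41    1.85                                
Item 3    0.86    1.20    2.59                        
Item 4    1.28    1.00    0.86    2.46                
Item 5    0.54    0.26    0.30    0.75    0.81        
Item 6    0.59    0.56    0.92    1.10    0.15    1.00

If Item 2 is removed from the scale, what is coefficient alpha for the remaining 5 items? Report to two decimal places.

Remaining items: Item 1, Item 3, Item 4, Item 5, Item 6 (k = 5).
ΣVar(i) = 1.72 + 2.59 + 2.46 + 0.81 + 1.00 = 8.58
σ²_T = 8.58 + 2 × 7.35 = 23.28
α (item deleted) = (5/4)·(1 − 8.58/23.28) = 0.79

α = 0.79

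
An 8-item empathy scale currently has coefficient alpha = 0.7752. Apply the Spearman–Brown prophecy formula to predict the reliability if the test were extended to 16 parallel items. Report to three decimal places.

Length factor m = 16/8 = 2.0000
α' = m·α / (1 + (m−1)·α)
   = 16/8 × 0.7752 / (1 + (16/8 − 1) × 0.7752)
   = 1.5504 / 1.7752 = 0.873

predicted reliability = 0.873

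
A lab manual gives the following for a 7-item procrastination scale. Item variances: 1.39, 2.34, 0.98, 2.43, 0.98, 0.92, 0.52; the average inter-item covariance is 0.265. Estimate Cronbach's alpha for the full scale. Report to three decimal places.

Σσ²ᵢ = 1.39 + 2.34 + 0.98 + 2.43 + 0.98 + 0.92 + 0.52 = 9.56
Sum of the 21 distinct covariances = 21 × 0.265 = 5.565
total variance = Σσ²ᵢ + 2·Σcov = 9.56 + 2 × 5.565 = 20.690
α = (7/6)·(1 − 9.56/20.690) = 0.628

α = 0.628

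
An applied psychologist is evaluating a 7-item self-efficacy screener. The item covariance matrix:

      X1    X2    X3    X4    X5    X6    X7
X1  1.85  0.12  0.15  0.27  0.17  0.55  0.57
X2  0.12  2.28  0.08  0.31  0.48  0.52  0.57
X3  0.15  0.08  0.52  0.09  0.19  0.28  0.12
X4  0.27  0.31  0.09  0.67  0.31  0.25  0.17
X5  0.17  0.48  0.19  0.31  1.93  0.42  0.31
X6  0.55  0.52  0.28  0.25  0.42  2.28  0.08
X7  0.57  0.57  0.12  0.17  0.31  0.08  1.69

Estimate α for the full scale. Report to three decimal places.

Σσ²ᵢ = 1.85 + 2.28 + 0.52 + 0.67 + 1.93 + 2.28 + 1.69 = 11.22
Sum of off-diagonal covariances = 6.01
total variance = 11.22 + 2 × 6.01 = 23.24
α = (k/(k−1))·(1 − Σσ²ᵢ/total variance) = (7/6)·(1 − 11.22/23.24) = 0.603

α = 0.603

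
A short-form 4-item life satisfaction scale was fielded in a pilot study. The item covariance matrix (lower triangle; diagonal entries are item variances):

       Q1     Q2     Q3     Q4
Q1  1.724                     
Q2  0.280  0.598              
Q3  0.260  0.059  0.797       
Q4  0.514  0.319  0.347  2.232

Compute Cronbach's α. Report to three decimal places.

Σσᵢ² = 1.724 + 0.598 + 0.797 + 2.232 = 5.351
Sum of off-diagonal covariances = 1.779
σ²_T = 5.351 + 2 × 1.779 = 8.909
α = (k/(k−1))·(1 − Σσᵢ²/σ²_T) = (4/3)·(1 − 5.351/8.909) = 0.532

Cronbach's α = 0.532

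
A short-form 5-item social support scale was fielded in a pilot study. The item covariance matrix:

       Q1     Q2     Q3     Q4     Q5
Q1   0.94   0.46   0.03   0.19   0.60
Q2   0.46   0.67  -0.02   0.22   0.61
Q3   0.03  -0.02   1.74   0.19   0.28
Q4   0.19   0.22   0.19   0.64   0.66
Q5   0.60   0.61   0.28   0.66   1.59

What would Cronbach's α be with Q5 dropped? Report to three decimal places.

α = 0.465

Remaining items: Q1, Q2, Q3, Q4 (k = 4).
Σσᵢ² = 0.94 + 0.67 + 1.74 + 0.64 = 3.99
σ²_T = 3.99 + 2 × 1.07 = 6.13
α (item deleted) = (4/3)·(1 − 3.99/6.13) = 0.465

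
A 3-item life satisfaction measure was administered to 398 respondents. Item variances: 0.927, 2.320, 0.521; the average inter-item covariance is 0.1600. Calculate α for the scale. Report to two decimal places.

Σσᵢ² = 0.927 + 2.320 + 0.521 = 3.768
Sum of the 3 distinct covariances = 3 × 0.1600 = 0.4800
Var(T) = Σσᵢ² + 2·Σcov = 3.768 + 2 × 0.4800 = 4.7280
α = (3/2)·(1 − 3.768/4.7280) = 0.30

α = 0.30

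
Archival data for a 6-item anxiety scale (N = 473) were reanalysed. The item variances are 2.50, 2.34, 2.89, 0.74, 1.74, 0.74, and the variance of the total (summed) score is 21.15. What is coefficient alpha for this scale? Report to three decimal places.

α = 0.579

Σσ²ᵢ = 2.50 + 2.34 + 2.89 + 0.74 + 1.74 + 0.74 = 10.95
α = (k/(k−1))·(1 − Σσ²ᵢ/total variance) = (6/5)·(1 − 10.95/21.15) = 0.579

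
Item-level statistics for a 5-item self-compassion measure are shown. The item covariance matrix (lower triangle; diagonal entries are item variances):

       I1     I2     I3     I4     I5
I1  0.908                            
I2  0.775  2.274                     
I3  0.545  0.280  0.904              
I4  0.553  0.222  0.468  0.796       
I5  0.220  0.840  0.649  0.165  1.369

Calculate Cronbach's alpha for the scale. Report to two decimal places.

Cronbach's alpha = 0.75

Σσ²ᵢ = 0.908 + 2.274 + 0.904 + 0.796 + 1.369 = 6.251
Sum of off-diagonal covariances = 4.717
σ²_T = 6.251 + 2 × 4.717 = 15.685
α = (k/(k−1))·(1 − Σσ²ᵢ/σ²_T) = (5/4)·(1 − 6.251/15.685) = 0.75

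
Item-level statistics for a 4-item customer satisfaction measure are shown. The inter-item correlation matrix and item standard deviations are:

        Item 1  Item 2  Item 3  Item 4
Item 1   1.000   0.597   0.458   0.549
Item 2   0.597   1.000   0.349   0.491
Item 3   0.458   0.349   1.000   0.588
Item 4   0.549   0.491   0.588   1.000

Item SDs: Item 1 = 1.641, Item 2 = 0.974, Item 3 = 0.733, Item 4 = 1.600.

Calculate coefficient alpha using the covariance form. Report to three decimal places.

Σσ²ᵢ = 1.641² + 0.974² + 0.733² + 1.600² = 6.7388
Covariances σ_ij = r_ij · s_i · s_j:
  σ(Item 1,Item 2) = 0.597 × 1.641 × 0.974 = 0.9542
  σ(Item 1,Item 3) = 0.458 × 1.641 × 0.733 = 0.5509
  σ(Item 1,Item 4) = 0.549 × 1.641 × 1.600 = 1.4415
  σ(Item 2,Item 3) = 0.349 × 0.974 × 0.733 = 0.2492
  σ(Item 2,Item 4) = 0.491 × 0.974 × 1.600 = 0.7652
  σ(Item 3,Item 4) = 0.588 × 0.733 × 1.600 = 0.6896
σ²_T = Σσ²ᵢ + 2·Σσ_ij = 6.7388 + 2 × 4.6506 = 16.0400
α = (4/3)·(1 − 6.7388/16.0400) = 0.773

α = 0.773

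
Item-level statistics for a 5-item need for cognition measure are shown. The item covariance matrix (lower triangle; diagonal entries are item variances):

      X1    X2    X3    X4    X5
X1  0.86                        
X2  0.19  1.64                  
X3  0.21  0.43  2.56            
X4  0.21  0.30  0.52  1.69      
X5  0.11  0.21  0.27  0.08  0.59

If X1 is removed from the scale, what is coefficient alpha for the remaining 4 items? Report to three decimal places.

Remaining items: X2, X3, X4, X5 (k = 4).
sum of item variances = 1.64 + 2.56 + 1.69 + 0.59 = 6.48
total variance = 6.48 + 2 × 1.81 = 10.10
α (item deleted) = (4/3)·(1 − 6.48/10.10) = 0.478

α = 0.478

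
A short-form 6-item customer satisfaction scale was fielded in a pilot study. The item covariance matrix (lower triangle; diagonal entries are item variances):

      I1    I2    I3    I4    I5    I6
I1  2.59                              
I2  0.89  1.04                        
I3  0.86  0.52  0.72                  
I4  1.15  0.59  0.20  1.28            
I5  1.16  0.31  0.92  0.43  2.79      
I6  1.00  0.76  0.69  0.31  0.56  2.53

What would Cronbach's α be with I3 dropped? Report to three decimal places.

α = 0.729

Remaining items: I1, I2, I4, I5, I6 (k = 5).
Σσᵢ² = 2.59 + 1.04 + 1.28 + 2.79 + 2.53 = 10.23
σ²_total = 10.23 + 2 × 7.16 = 24.55
α (item deleted) = (5/4)·(1 − 10.23/24.55) = 0.729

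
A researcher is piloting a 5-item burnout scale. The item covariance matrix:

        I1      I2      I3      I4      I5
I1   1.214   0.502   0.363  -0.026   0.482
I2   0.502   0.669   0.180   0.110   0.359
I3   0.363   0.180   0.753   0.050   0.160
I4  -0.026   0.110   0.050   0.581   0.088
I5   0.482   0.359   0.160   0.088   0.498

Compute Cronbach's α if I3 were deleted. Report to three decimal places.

Cronbach's α = 0.674

Remaining items: I1, I2, I4, I5 (k = 4).
sum of item variances = 1.214 + 0.669 + 0.581 + 0.498 = 2.962
total variance = 2.962 + 2 × 1.515 = 5.992
α (item deleted) = (4/3)·(1 − 2.962/5.992) = 0.674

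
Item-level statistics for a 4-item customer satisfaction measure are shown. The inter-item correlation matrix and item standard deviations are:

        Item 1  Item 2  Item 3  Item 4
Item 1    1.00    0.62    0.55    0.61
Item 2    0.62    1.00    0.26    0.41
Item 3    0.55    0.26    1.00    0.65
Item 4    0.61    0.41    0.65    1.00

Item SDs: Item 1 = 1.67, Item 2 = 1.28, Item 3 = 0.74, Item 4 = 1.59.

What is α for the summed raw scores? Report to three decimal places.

α = 0.791

Σσ²ᵢ = 1.67² + 1.28² + 0.74² + 1.59² = 7.5030
Covariances σ_ij = r_ij · s_i · s_j:
  σ(Item 1,Item 2) = 0.62 × 1.67 × 1.28 = 1.3253
  σ(Item 1,Item 3) = 0.55 × 1.67 × 0.74 = 0.6797
  σ(Item 1,Item 4) = 0.61 × 1.67 × 1.59 = 1.6197
  σ(Item 2,Item 3) = 0.26 × 1.28 × 0.74 = 0.2463
  σ(Item 2,Item 4) = 0.41 × 1.28 × 1.59 = 0.8344
  σ(Item 3,Item 4) = 0.65 × 0.74 × 1.59 = 0.7648
σ²_T = Σσ²ᵢ + 2·Σσ_ij = 7.5030 + 2 × 5.4702 = 18.4434
α = (4/3)·(1 − 7.5030/18.4434) = 0.791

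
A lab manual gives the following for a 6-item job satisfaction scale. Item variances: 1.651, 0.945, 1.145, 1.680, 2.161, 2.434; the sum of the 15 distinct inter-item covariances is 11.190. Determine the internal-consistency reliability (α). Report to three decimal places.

sum of item variances = 1.651 + 0.945 + 1.145 + 1.680 + 2.161 + 2.434 = 10.016
Sum of distinct covariances = 11.190
total variance = sum of item variances + 2·Σcov = 10.016 + 2 × 11.190 = 32.396
α = (6/5)·(1 − 10.016/32.396) = 0.829

α = 0.829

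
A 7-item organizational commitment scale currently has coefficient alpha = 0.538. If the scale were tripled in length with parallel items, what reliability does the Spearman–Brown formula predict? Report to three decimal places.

predicted reliability = 0.777

Length factor m = 3
α' = m·α / (1 + (m−1)·α)
   = 3 × 0.538 / (1 + (3 − 1) × 0.538)
   = 1.6140 / 2.0760 = 0.777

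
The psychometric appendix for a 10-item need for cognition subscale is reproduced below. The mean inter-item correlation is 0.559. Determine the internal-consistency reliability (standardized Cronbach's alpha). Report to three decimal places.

Standardized α = k·r̄ / (1 + (k−1)·r̄) = 10 × 0.559 / (1 + 9 × 0.559)
  = 5.5900 / 6.0310 = 0.927

α = 0.927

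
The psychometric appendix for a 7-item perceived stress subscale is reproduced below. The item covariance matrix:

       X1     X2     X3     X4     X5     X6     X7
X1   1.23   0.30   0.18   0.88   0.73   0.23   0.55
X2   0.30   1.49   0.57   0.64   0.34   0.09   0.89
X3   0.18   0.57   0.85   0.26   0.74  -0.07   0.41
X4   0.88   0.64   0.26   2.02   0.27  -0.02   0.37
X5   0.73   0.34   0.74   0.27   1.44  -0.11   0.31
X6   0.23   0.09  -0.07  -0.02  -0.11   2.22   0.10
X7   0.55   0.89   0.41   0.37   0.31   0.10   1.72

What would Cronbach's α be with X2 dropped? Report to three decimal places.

α = 0.606

Remaining items: X1, X3, X4, X5, X6, X7 (k = 6).
sum of item variances = 1.23 + 0.85 + 2.02 + 1.44 + 2.22 + 1.72 = 9.48
σ²_total = 9.48 + 2 × 4.83 = 19.14
α (item deleted) = (6/5)·(1 − 9.48/19.14) = 0.606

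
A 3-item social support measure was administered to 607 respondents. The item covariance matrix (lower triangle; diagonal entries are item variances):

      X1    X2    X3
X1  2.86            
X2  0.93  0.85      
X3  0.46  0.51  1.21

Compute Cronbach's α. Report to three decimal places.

Cronbach's α = 0.654

Σσ²ᵢ = 2.86 + 0.85 + 1.21 = 4.92
Sum of the distinct covariances = 1.90
σ²_total = 4.92 + 2 × 1.90 = 8.72
α = (k/(k−1))·(1 − Σσ²ᵢ/σ²_total) = (3/2)·(1 − 4.92/8.72) = 0.654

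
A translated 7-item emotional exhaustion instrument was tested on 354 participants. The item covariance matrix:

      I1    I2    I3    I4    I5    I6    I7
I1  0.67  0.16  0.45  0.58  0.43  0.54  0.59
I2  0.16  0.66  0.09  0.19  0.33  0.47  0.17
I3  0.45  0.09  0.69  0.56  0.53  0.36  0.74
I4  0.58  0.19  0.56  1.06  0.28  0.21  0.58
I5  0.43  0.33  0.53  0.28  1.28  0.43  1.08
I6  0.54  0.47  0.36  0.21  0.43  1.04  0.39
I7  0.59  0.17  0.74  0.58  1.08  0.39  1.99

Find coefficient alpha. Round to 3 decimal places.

coefficient alpha = 0.831

ΣVar(i) = 0.67 + 0.66 + 0.69 + 1.06 + 1.28 + 1.04 + 1.99 = 7.39
Σ_{i<j} σ_ij = 9.16
total variance = 7.39 + 2 × 9.16 = 25.71
α = (k/(k−1))·(1 − ΣVar(i)/total variance) = (7/6)·(1 − 7.39/25.71) = 0.831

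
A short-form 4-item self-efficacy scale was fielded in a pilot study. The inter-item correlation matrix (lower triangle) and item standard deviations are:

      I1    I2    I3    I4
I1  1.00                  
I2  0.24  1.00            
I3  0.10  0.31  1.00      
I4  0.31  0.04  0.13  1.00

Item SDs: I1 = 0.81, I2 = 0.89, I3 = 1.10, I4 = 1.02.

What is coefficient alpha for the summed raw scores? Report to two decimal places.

α = 0.47

Σσ²ᵢ = 0.81² + 0.89² + 1.10² + 1.02² = 3.6986
Covariances σ_ij = r_ij · s_i · s_j:
  σ(I1,I2) = 0.24 × 0.81 × 0.89 = 0.1730
  σ(I1,I3) = 0.10 × 0.81 × 1.10 = 0.0891
  σ(I1,I4) = 0.31 × 0.81 × 1.02 = 0.2561
  σ(I2,I3) = 0.31 × 0.89 × 1.10 = 0.3035
  σ(I2,I4) = 0.04 × 0.89 × 1.02 = 0.0363
  σ(I3,I4) = 0.13 × 1.10 × 1.02 = 0.1459
σ²_T = Σσ²ᵢ + 2·Σσ_ij = 3.6986 + 2 × 1.0039 = 5.7064
α = (4/3)·(1 − 3.6986/5.7064) = 0.47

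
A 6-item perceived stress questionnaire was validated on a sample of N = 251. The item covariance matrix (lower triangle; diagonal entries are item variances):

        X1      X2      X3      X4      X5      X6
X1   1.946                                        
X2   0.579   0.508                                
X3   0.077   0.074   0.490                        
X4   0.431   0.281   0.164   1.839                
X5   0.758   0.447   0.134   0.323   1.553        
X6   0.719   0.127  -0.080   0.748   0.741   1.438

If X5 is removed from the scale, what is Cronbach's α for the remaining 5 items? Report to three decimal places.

Cronbach's α = 0.626

Remaining items: X1, X2, X3, X4, X6 (k = 5).
Σσ²ᵢ = 1.946 + 0.508 + 0.490 + 1.839 + 1.438 = 6.221
σ²_T = 6.221 + 2 × 3.120 = 12.461
α (item deleted) = (5/4)·(1 − 6.221/12.461) = 0.626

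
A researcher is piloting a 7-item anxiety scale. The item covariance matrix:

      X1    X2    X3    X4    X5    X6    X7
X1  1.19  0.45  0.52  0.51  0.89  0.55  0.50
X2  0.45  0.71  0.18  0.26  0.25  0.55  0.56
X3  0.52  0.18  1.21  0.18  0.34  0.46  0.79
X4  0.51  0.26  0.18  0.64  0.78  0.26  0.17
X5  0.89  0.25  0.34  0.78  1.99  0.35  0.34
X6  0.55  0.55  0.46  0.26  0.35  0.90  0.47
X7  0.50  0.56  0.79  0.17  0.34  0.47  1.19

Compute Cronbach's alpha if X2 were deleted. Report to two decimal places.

Cronbach's alpha = 0.80

Remaining items: X1, X3, X4, X5, X6, X7 (k = 6).
Σσ²ᵢ = 1.19 + 1.21 + 0.64 + 1.99 + 0.90 + 1.19 = 7.12
total variance = 7.12 + 2 × 7.11 = 21.34
α (item deleted) = (6/5)·(1 − 7.12/21.34) = 0.80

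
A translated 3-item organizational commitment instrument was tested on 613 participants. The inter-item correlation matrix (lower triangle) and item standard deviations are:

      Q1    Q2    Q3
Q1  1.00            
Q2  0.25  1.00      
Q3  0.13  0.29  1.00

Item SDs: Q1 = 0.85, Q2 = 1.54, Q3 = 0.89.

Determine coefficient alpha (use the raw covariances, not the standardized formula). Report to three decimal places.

α = 0.446

Σσ²ᵢ = 0.85² + 1.54² + 0.89² = 3.8862
Covariances σ_ij = r_ij · s_i · s_j:
  σ(Q1,Q2) = 0.25 × 0.85 × 1.54 = 0.3272
  σ(Q1,Q3) = 0.13 × 0.85 × 0.89 = 0.0983
  σ(Q2,Q3) = 0.29 × 1.54 × 0.89 = 0.3975
σ²_T = Σσ²ᵢ + 2·Σσ_ij = 3.8862 + 2 × 0.8230 = 5.5322
α = (3/2)·(1 − 3.8862/5.5322) = 0.446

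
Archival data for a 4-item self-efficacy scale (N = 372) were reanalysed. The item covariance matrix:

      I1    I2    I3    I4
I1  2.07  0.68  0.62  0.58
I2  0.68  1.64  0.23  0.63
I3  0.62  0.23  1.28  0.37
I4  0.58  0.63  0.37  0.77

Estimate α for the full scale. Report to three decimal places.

Σσ²ᵢ = 2.07 + 1.64 + 1.28 + 0.77 = 5.76
Sum of off-diagonal covariances = 3.11
σ²_T = 5.76 + 2 × 3.11 = 11.98
α = (k/(k−1))·(1 − Σσ²ᵢ/σ²_T) = (4/3)·(1 − 5.76/11.98) = 0.692

α = 0.692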